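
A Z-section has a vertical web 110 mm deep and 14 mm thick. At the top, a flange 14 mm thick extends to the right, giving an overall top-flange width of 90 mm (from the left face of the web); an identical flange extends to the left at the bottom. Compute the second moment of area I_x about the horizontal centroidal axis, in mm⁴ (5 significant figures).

I_x ≈ 6.4905 × 10⁶ mm⁴

Split into non-overlapping primitives; take the origin at the lower-left of the bounding box.
Web: 14 × 110, A = 1 540 mm², y = 55 mm, Ī = 1 552 833 mm⁴.
Top flange (beyond web): 76 × 14, A = 1 064 mm², y = 103 mm, Ī = 17378.67 mm⁴.
Bottom flange (beyond web): 76 × 14, A = 1 064 mm², y = 7 mm, Ī = 17378.67 mm⁴.
Centroid: ȳ = ΣA·y / ΣA = 55 mm.
Transfer each piece to the horizontal centroidal axis using Ī + A·d² with d = y − 55:
  web: d = 0 mm → contributes +1 552 833 mm⁴
  top flange (beyond web): d = 48 mm → contributes +2 468 835 mm⁴
  bottom flange (beyond web): d = -48 mm → contributes +2 468 835 mm⁴
Total I = 6 490 503 mm⁴.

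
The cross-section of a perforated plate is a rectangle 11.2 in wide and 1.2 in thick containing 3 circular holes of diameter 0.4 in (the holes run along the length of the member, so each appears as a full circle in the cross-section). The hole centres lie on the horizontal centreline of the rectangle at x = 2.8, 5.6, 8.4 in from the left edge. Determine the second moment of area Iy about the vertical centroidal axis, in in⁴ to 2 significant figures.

Iy ≈ 140 in⁴

Break the section into simple shapes (no overlaps), measuring from the bottom-left corner of the bounding box.
Plate: 11.2 × 1.2, A = 13.44 in², x = 5.6 in, Ī = 140.5 in⁴.
Hole 1 (subtracted): ⌀0.4, A = 0.1257 in², x = 2.8 in, Ī = 0.001257 in⁴.
Hole 2 (subtracted): ⌀0.4, A = 0.1257 in², x = 5.6 in, Ī = 0.001257 in⁴.
Hole 3 (subtracted): ⌀0.4, A = 0.1257 in², x = 8.4 in, Ī = 0.001257 in⁴.
By symmetry the centroid is at mid-width, x̄ = 5.6 in.
Transfer each piece to the vertical centroidal axis using Ī + A·d² with d = x − 5.6:
  plate: d = 0 in → contributes +140.5 in⁴
  hole 1: d = -2.8 in → contributes −0.9865 in⁴
  hole 2: d = 0 in → contributes −0.001257 in⁴
  hole 3: d = 2.8 in → contributes −0.9865 in⁴
Total I = 138.5 in⁴.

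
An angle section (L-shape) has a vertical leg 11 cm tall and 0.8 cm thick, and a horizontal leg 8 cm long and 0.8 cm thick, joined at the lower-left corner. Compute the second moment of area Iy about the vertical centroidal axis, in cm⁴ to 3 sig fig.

Break the section into simple shapes (no overlaps), measuring from the bottom-left corner of the bounding box.
Vertical leg: 0.8 × 11, A = 8.8 cm², x = 0.4 cm, Ī = 0.46933 cm⁴.
Horizontal leg (remainder): 7.2 × 0.8, A = 5.76 cm², x = 4.4 cm, Ī = 24.883 cm⁴.
Centroid: x̄ = ΣA·x / ΣA = 1.9824 cm.
Transfer each piece to the vertical centroidal axis using Ī + A·d² with d = x − 1.9824:
  vertical leg: d = -1.5824 cm → contributes +22.505 cm⁴
  horizontal leg (remainder): d = 2.4176 cm → contributes +58.549 cm⁴
Total I = 81.054 cm⁴.

Iy ≈ 81.1 cm⁴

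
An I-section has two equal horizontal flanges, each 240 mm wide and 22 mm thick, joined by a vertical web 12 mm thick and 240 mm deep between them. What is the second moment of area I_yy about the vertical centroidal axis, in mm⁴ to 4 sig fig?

Split into non-overlapping primitives; take the origin at the lower-left of the bounding box.
Bottom flange: 240 × 22, A = 5 280 mm², x = 120 mm, Ī = 25 344 000 mm⁴.
Web: 12 × 240, A = 2 880 mm², x = 120 mm, Ī = 34 560 mm⁴.
Top flange: 240 × 22, A = 5 280 mm², x = 120 mm, Ī = 25 344 000 mm⁴.
By symmetry the centroid is at mid-width, x̄ = 120 mm.
All pieces are centred on the vertical centroidal axis, so I = ΣĪ = 50 722 560 mm⁴.

I_yy ≈ 5.072 × 10⁷ mm⁴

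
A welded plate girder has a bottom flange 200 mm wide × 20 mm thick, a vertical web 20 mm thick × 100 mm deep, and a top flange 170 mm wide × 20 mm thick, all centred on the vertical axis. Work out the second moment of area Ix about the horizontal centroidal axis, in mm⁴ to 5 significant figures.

Treat the section as a set of non-overlapping primitives; coordinates are from the bounding-box lower-left.
Bottom plate: 200 × 20, A = 4 000 mm², y = 10 mm, Ī = 133333.3 mm⁴.
Web plate: 20 × 100, A = 2 000 mm², y = 70 mm, Ī = 1 666 667 mm⁴.
Top plate: 170 × 20, A = 3 400 mm², y = 130 mm, Ī = 113333.3 mm⁴.
Centroid: ȳ = ΣA·y / ΣA = 66.17021 mm.
Transfer each piece to the horizontal centroidal axis using Ī + A·d² with d = y − 66.17021:
  bottom plate: d = -56.17021 mm → contributes +12 753 705 mm⁴
  web plate: d = 3.829787 mm → contributes +1 696 001 mm⁴
  top plate: d = 63.82979 mm → contributes +13 965 755 mm⁴
Total I = 28 415 461 mm⁴.

Ix ≈ 2.8415 × 10⁷ mm⁴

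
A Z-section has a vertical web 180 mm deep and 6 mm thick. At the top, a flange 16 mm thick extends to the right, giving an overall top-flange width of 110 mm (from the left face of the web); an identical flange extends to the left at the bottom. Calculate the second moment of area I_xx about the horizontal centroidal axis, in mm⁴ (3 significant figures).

Treat the section as a set of non-overlapping primitives; coordinates are from the bounding-box lower-left.
Web: 6 × 180, A = 1 080 mm², y = 90 mm, Ī = 2 916 000 mm⁴.
Top flange (beyond web): 104 × 16, A = 1 664 mm², y = 172 mm, Ī = 35 499 mm⁴.
Bottom flange (beyond web): 104 × 16, A = 1 664 mm², y = 8 mm, Ī = 35 499 mm⁴.
Centroid: ȳ = ΣA·y / ΣA = 90 mm.
Transfer each piece to the horizontal centroidal axis using Ī + A·d² with d = y − 90:
  web: d = 0 mm → contributes +2 916 000 mm⁴
  top flange (beyond web): d = 82 mm → contributes +11 224 235 mm⁴
  bottom flange (beyond web): d = -82 mm → contributes +11 224 235 mm⁴
Total I = 25 364 469 mm⁴.

I_xx ≈ 2.54 × 10⁷ mm⁴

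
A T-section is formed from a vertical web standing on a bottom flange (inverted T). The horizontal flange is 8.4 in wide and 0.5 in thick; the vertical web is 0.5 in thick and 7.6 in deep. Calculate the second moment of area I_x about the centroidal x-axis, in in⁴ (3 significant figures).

I_x ≈ 51.1 in⁴

Break the section into simple shapes (no overlaps), measuring from the bottom-left corner of the bounding box.
Flange: 8.4 × 0.5, A = 4.2 in², y = 0.25 in, Ī = 0.0875 in⁴.
Web: 0.5 × 7.6, A = 3.8 in², y = 4.3 in, Ī = 18.291 in⁴.
Centroid: ȳ = ΣA·y / ΣA = 2.1738 in.
Transfer each piece to the centroidal x-axis using Ī + A·d² with d = y − 2.1738:
  flange: d = -1.9238 in → contributes +15.631 in⁴
  web: d = 2.1263 in → contributes +35.47 in⁴
Total I = 51.101 in⁴.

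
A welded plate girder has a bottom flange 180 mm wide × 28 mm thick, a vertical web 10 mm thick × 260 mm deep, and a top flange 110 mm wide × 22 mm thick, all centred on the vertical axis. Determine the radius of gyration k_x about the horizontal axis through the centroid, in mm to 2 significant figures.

Split into non-overlapping primitives; take the origin at the lower-left of the bounding box.
Bottom plate: 180 × 28, A = 5 040 mm², y = 14 mm, Ī = 329 280 mm⁴.
Web plate: 10 × 260, A = 2 600 mm², y = 158 mm, Ī = 14 646 667 mm⁴.
Top plate: 110 × 22, A = 2 420 mm², y = 299 mm, Ī = 97 607 mm⁴.
Centroid: ȳ = ΣA·y / ΣA = 119.8 mm.
Transfer each piece to the horizontal axis through the centroid using Ī + A·d² with d = y − 119.8:
  bottom plate: d = -105.8 mm → contributes +56 718 938 mm⁴
  web plate: d = 38.22 mm → contributes +18 445 589 mm⁴
  top plate: d = 179.2 mm → contributes +77 831 578 mm⁴
Total I = 152 996 106 mm⁴.
Radius of gyration: k = √(I/A) = √(152 996 106 / 10 060) = 123.3 mm.

k_x ≈ 120 mm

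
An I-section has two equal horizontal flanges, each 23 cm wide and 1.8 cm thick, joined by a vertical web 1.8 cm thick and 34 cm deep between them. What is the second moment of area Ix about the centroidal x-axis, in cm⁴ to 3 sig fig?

Decompose the section into non-overlapping parts with the origin at the bottom-left of its bounding rectangle.
Bottom flange: 23 × 1.8, A = 41.4 cm², y = 0.9 cm, Ī = 11.178 cm⁴.
Web: 1.8 × 34, A = 61.2 cm², y = 18.8 cm, Ī = 5895.6 cm⁴.
Top flange: 23 × 1.8, A = 41.4 cm², y = 36.7 cm, Ī = 11.178 cm⁴.
By symmetry the centroid is at mid-height, ȳ = 18.8 cm.
Transfer each piece to the centroidal x-axis using Ī + A·d² with d = y − 18.8:
  bottom flange: d = -17.9 cm → contributes +13 276 cm⁴
  web: d = 0 cm → contributes +5895.6 cm⁴
  top flange: d = 17.9 cm → contributes +13 276 cm⁴
Total I = 32 448 cm⁴.

Ix ≈ 3.24 × 10⁴ cm⁴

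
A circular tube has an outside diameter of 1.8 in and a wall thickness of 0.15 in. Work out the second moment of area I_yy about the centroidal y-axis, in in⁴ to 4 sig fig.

Break the section into simple shapes (no overlaps), measuring from the bottom-left corner of the bounding box.
Outer circle: ⌀1.8, A = 2.54469 in², x = 0.9 in, Ī = 0.5153 in⁴.
Bore (subtracted): ⌀1.5, A = 1.76715 in², x = 0.9 in, Ī = 0.248505 in⁴.
By symmetry the centroid is at mid-width, x̄ = 0.9 in.
All pieces are centred on the centroidal y-axis, so I = ΣĪ (holes subtracted) = 0.266795 in⁴.

I_yy ≈ 0.2668 in⁴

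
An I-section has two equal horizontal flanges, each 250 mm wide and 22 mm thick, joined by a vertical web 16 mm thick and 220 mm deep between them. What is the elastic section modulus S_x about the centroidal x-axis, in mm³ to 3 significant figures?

Break the section into simple shapes (no overlaps), measuring from the bottom-left corner of the bounding box.
Bottom flange: 250 × 22, A = 5 500 mm², y = 11 mm, Ī = 221 833 mm⁴.
Web: 16 × 220, A = 3 520 mm², y = 132 mm, Ī = 14 197 333 mm⁴.
Top flange: 250 × 22, A = 5 500 mm², y = 253 mm, Ī = 221 833 mm⁴.
By symmetry the centroid is at mid-height, ȳ = 132 mm.
Transfer each piece to the centroidal x-axis using Ī + A·d² with d = y − 132:
  bottom flange: d = -121 mm → contributes +80 747 333 mm⁴
  web: d = 0 mm → contributes +14 197 333 mm⁴
  top flange: d = 121 mm → contributes +80 747 333 mm⁴
Total I = 175 692 000 mm⁴.
Extreme fibre distance c = 132 mm; S = I/c = 1 331 000 mm³.

S_x ≈ 1.33 × 10⁶ mm³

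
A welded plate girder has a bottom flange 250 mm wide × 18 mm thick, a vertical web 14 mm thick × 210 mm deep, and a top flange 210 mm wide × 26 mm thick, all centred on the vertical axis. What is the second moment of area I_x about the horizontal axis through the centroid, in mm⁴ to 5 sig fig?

I_x ≈ 1.4440 × 10⁸ mm⁴

Treat the section as a set of non-overlapping primitives; coordinates are from the bounding-box lower-left.
Bottom plate: 250 × 18, A = 4 500 mm², y = 9 mm, Ī = 121 500 mm⁴.
Web plate: 14 × 210, A = 2 940 mm², y = 123 mm, Ī = 10 804 500 mm⁴.
Top plate: 210 × 26, A = 5 460 mm², y = 241 mm, Ī = 307 580 mm⁴.
Centroid: ȳ = ΣA·y / ΣA = 133.1767 mm.
Transfer each piece to the horizontal axis through the centroid using Ī + A·d² with d = y − 133.1767:
  bottom plate: d = -124.1767 mm → contributes +69 510 887 mm⁴
  web plate: d = -10.17674 mm → contributes +11 108 984 mm⁴
  top plate: d = 107.8233 mm → contributes +63 784 746 mm⁴
Total I = 144 404 617 mm⁴.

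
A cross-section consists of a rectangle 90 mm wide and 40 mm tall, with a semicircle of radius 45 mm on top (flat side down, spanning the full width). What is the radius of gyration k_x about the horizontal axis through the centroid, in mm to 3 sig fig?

Decompose the section into non-overlapping parts with the origin at the bottom-left of its bounding rectangle.
Rectangular body: 90 × 40, A = 3 600 mm², y = 20 mm, Ī = 480 000 mm⁴.
Semicircular cap: semicircle r = 45, A = 3180.9 mm², y = 59.099 mm, Ī = 450 072 mm⁴.
Centroid: ȳ = ΣA·y / ΣA = 38.341 mm.
Transfer each piece to the horizontal axis through the centroid using Ī + A·d² with d = y − 38.341:
  rectangular body: d = -18.341 mm → contributes +1 691 002 mm⁴
  semicircular cap: d = 20.758 mm → contributes +1 820 645 mm⁴
Total I = 3 511 647 mm⁴.
Radius of gyration: k = √(I/A) = √(3 511 647 / 6780.9) = 22.757 mm.

k_x ≈ 22.8 mm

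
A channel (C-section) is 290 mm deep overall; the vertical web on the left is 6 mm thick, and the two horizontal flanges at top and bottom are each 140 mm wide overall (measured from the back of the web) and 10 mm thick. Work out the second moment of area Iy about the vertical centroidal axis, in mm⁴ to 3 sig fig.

Iy ≈ 9.19 × 10⁶ mm⁴

Split into non-overlapping primitives; take the origin at the lower-left of the bounding box.
Web: 6 × 290, A = 1 740 mm², x = 3 mm, Ī = 5 220 mm⁴.
Top flange (beyond web): 134 × 10, A = 1 340 mm², x = 73 mm, Ī = 2 005 087 mm⁴.
Bottom flange (beyond web): 134 × 10, A = 1 340 mm², x = 73 mm, Ī = 2 005 087 mm⁴.
Centroid: x̄ = ΣA·x / ΣA = 45.443 mm.
Transfer each piece to the vertical centroidal axis using Ī + A·d² with d = x − 45.443:
  web: d = -42.443 mm → contributes +3 139 735 mm⁴
  top flange (beyond web): d = 27.557 mm → contributes +3 022 635 mm⁴
  bottom flange (beyond web): d = 27.557 mm → contributes +3 022 635 mm⁴
Total I = 9 185 004 mm⁴.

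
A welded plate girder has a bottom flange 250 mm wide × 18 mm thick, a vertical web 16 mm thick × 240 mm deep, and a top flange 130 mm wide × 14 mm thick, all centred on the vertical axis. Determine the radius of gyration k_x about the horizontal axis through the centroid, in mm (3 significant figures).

Treat the section as a set of non-overlapping primitives; coordinates are from the bounding-box lower-left.
Bottom plate: 250 × 18, A = 4 500 mm², y = 9 mm, Ī = 121 500 mm⁴.
Web plate: 16 × 240, A = 3 840 mm², y = 138 mm, Ī = 18 432 000 mm⁴.
Top plate: 130 × 14, A = 1 820 mm², y = 265 mm, Ī = 29 727 mm⁴.
Centroid: ȳ = ΣA·y / ΣA = 103.61 mm.
Transfer each piece to the horizontal axis through the centroid using Ī + A·d² with d = y − 103.61:
  bottom plate: d = -94.614 mm → contributes +40 404 788 mm⁴
  web plate: d = 34.386 mm → contributes +22 972 359 mm⁴
  top plate: d = 161.39 mm → contributes +47 432 328 mm⁴
Total I = 110 809 474 mm⁴.
Radius of gyration: k = √(I/A) = √(110 809 474 / 10 160) = 104.43 mm.

k_x ≈ 104 mm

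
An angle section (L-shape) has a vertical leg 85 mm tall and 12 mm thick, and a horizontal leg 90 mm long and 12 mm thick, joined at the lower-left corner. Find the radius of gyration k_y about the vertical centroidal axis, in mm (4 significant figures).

Treat the section as a set of non-overlapping primitives; coordinates are from the bounding-box lower-left.
Vertical leg: 12 × 85, A = 1 020 mm², x = 6 mm, Ī = 12 240 mm⁴.
Horizontal leg (remainder): 78 × 12, A = 936 mm², x = 51 mm, Ī = 474 552 mm⁴.
Centroid: x̄ = ΣA·x / ΣA = 27.5337 mm.
Transfer each piece to the vertical centroidal axis using Ī + A·d² with d = x − 27.5337:
  vertical leg: d = -21.5337 mm → contributes +485 216 mm⁴
  horizontal leg (remainder): d = 23.4663 mm → contributes +989 975 mm⁴
Total I = 1 475 191 mm⁴.
Radius of gyration: k = √(I/A) = √(1 475 191 / 1 956) = 27.4625 mm.

k_y ≈ 27.46 mm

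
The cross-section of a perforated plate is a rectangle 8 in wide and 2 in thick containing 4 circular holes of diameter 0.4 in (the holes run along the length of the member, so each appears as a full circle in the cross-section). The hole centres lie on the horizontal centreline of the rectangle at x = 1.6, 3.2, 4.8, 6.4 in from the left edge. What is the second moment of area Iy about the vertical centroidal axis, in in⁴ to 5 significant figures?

Split into non-overlapping primitives; take the origin at the lower-left of the bounding box.
Plate: 8 × 2, A = 16 in², x = 4 in, Ī = 85.33333 in⁴.
Hole 1 (subtracted): ⌀0.4, A = 0.1256637 in², x = 1.6 in, Ī = 0.001256637 in⁴.
Hole 2 (subtracted): ⌀0.4, A = 0.1256637 in², x = 3.2 in, Ī = 0.001256637 in⁴.
Hole 3 (subtracted): ⌀0.4, A = 0.1256637 in², x = 4.8 in, Ī = 0.001256637 in⁴.
Hole 4 (subtracted): ⌀0.4, A = 0.1256637 in², x = 6.4 in, Ī = 0.001256637 in⁴.
By symmetry the centroid is at mid-width, x̄ = 4 in.
Transfer each piece to the vertical centroidal axis using Ī + A·d² with d = x − 4:
  plate: d = 0 in → contributes +85.33333 in⁴
  hole 1: d = -2.4 in → contributes −0.7250796 in⁴
  hole 2: d = -0.8 in → contributes −0.08168141 in⁴
  hole 3: d = 0.8 in → contributes −0.08168141 in⁴
  hole 4: d = 2.4 in → contributes −0.7250796 in⁴
Total I = 83.71981 in⁴.

Iy ≈ 83.720 in⁴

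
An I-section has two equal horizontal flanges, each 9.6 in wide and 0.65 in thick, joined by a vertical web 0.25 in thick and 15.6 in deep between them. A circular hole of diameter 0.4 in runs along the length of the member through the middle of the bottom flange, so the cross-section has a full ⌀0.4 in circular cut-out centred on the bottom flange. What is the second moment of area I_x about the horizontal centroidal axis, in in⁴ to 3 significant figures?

I_x ≈ 895 in⁴

Break the section into simple shapes (no overlaps), measuring from the bottom-left corner of the bounding box.
Bottom flange: 9.6 × 0.65, A = 6.24 in², y = 0.325 in, Ī = 0.2197 in⁴.
Web: 0.25 × 15.6, A = 3.9 in², y = 8.45 in, Ī = 79.092 in⁴.
Top flange: 9.6 × 0.65, A = 6.24 in², y = 16.575 in, Ī = 0.2197 in⁴.
Hole (subtracted): ⌀0.4, A = 0.12566 in², y = 0.325 in, Ī = 0.0012566 in⁴.
Centroid: ȳ = ΣA·y / ΣA = 8.5128 in.
Transfer each piece to the horizontal centroidal axis using Ī + A·d² with d = y − 8.5128:
  bottom flange: d = -8.1878 in → contributes +418.55 in⁴
  web: d = -0.062815 in → contributes +79.107 in⁴
  top flange: d = 8.0622 in → contributes +405.81 in⁴
  hole: d = -8.1878 in → contributes −8.4258 in⁴
Total I = 895.05 in⁴.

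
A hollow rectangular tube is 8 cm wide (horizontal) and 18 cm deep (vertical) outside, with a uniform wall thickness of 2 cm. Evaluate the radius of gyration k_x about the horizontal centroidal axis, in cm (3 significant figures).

Decompose the section into non-overlapping parts with the origin at the bottom-left of its bounding rectangle.
Outer rectangle: 8 × 18, A = 144 cm², y = 9 cm, Ī = 3 888 cm⁴.
Inner void (subtracted): 4 × 14, A = 56 cm², y = 9 cm, Ī = 914.67 cm⁴.
By symmetry the centroid is at mid-height, ȳ = 9 cm.
All pieces are centred on the horizontal centroidal axis, so I = ΣĪ (holes subtracted) = 2973.3 cm⁴.
Radius of gyration: k = √(I/A) = √(2973.3 / 88) = 5.8127 cm.

k_x ≈ 5.81 cm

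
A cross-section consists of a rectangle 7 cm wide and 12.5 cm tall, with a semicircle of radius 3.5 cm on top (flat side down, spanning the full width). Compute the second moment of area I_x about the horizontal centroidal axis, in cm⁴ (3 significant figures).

Decompose the section into non-overlapping parts with the origin at the bottom-left of its bounding rectangle.
Rectangular body: 7 × 12.5, A = 87.5 cm², y = 6.25 cm, Ī = 1139.3 cm⁴.
Semicircular cap: semicircle r = 3.5, A = 19.242 cm², y = 13.985 cm, Ī = 16.47 cm⁴.
Centroid: ȳ = ΣA·y / ΣA = 7.6445 cm.
Transfer each piece to the horizontal centroidal axis using Ī + A·d² with d = y − 7.6445:
  rectangular body: d = -1.3945 cm → contributes +1309.5 cm⁴
  semicircular cap: d = 6.341 cm → contributes +790.17 cm⁴
Total I = 2099.6 cm⁴.

I_x ≈ 2100 cm⁴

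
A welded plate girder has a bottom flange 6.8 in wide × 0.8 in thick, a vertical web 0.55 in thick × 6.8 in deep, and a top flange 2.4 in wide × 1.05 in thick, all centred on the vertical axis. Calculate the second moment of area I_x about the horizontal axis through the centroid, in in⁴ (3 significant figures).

Split into non-overlapping primitives; take the origin at the lower-left of the bounding box.
Bottom plate: 6.8 × 0.8, A = 5.44 in², y = 0.4 in, Ī = 0.29013 in⁴.
Web plate: 0.55 × 6.8, A = 3.74 in², y = 4.2 in, Ī = 14.411 in⁴.
Top plate: 2.4 × 1.05, A = 2.52 in², y = 8.125 in, Ī = 0.23153 in⁴.
Centroid: ȳ = ΣA·y / ΣA = 3.2785 in.
Transfer each piece to the horizontal axis through the centroid using Ī + A·d² with d = y − 3.2785:
  bottom plate: d = -2.8785 in → contributes +45.366 in⁴
  web plate: d = 0.92145 in → contributes +17.587 in⁴
  top plate: d = 4.8465 in → contributes +59.422 in⁴
Total I = 122.37 in⁴.

I_x ≈ 122 in⁴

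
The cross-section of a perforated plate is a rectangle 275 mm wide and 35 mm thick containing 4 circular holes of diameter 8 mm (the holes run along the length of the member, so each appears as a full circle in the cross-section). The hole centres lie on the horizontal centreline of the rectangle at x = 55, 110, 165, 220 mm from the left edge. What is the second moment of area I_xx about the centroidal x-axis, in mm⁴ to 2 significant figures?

Split into non-overlapping primitives; take the origin at the lower-left of the bounding box.
Plate: 275 × 35, A = 9 625 mm², y = 17.5 mm, Ī = 982 552 mm⁴.
Hole 1 (subtracted): ⌀8, A = 50.27 mm², y = 17.5 mm, Ī = 201.1 mm⁴.
Hole 2 (subtracted): ⌀8, A = 50.27 mm², y = 17.5 mm, Ī = 201.1 mm⁴.
Hole 3 (subtracted): ⌀8, A = 50.27 mm², y = 17.5 mm, Ī = 201.1 mm⁴.
Hole 4 (subtracted): ⌀8, A = 50.27 mm², y = 17.5 mm, Ī = 201.1 mm⁴.
By symmetry the centroid is at mid-height, ȳ = 17.5 mm.
All pieces are centred on the centroidal x-axis, so I = ΣĪ (holes subtracted) = 981 748 mm⁴.

I_xx ≈ 9.8 × 10⁵ mm⁴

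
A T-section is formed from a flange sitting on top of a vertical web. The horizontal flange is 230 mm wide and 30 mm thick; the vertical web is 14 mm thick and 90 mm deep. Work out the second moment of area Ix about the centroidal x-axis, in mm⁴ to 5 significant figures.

Ix ≈ 5.2036 × 10⁶ mm⁴

Treat the section as a set of non-overlapping primitives; coordinates are from the bounding-box lower-left.
Flange: 230 × 30, A = 6 900 mm², y = 105 mm, Ī = 517 500 mm⁴.
Web: 14 × 90, A = 1 260 mm², y = 45 mm, Ī = 850 500 mm⁴.
Centroid: ȳ = ΣA·y / ΣA = 95.73529 mm.
Transfer each piece to the centroidal x-axis using Ī + A·d² with d = y − 95.73529:
  flange: d = 9.264706 mm → contributes +1 109 760 mm⁴
  web: d = -50.73529 mm → contributes +4 093 828 mm⁴
Total I = 5 203 588 mm⁴.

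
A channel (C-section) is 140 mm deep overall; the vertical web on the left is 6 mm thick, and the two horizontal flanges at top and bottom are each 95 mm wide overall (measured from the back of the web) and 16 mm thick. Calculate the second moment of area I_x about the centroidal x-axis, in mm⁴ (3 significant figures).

Split into non-overlapping primitives; take the origin at the lower-left of the bounding box.
Web: 6 × 140, A = 840 mm², y = 70 mm, Ī = 1 372 000 mm⁴.
Top flange (beyond web): 89 × 16, A = 1 424 mm², y = 132 mm, Ī = 30 379 mm⁴.
Bottom flange (beyond web): 89 × 16, A = 1 424 mm², y = 8 mm, Ī = 30 379 mm⁴.
By symmetry the centroid is at mid-height, ȳ = 70 mm.
Transfer each piece to the centroidal x-axis using Ī + A·d² with d = y − 70:
  web: d = 0 mm → contributes +1 372 000 mm⁴
  top flange (beyond web): d = 62 mm → contributes +5 504 235 mm⁴
  bottom flange (beyond web): d = -62 mm → contributes +5 504 235 mm⁴
Total I = 12 380 469 mm⁴.

I_x ≈ 1.24 × 10⁷ mm⁴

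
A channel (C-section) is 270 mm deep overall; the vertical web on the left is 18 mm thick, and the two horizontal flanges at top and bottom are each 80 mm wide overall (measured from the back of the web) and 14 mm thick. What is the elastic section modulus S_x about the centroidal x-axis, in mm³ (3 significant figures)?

S_x ≈ 4.30 × 10⁵ mm³

Split into non-overlapping primitives; take the origin at the lower-left of the bounding box.
Web: 18 × 270, A = 4 860 mm², y = 135 mm, Ī = 29 524 500 mm⁴.
Top flange (beyond web): 62 × 14, A = 868 mm², y = 263 mm, Ī = 14 177 mm⁴.
Bottom flange (beyond web): 62 × 14, A = 868 mm², y = 7 mm, Ī = 14 177 mm⁴.
By symmetry the centroid is at mid-height, ȳ = 135 mm.
Transfer each piece to the centroidal x-axis using Ī + A·d² with d = y − 135:
  web: d = 0 mm → contributes +29 524 500 mm⁴
  top flange (beyond web): d = 128 mm → contributes +14 235 489 mm⁴
  bottom flange (beyond web): d = -128 mm → contributes +14 235 489 mm⁴
Total I = 57 995 479 mm⁴.
Extreme fibre distance c = 135 mm; S = I/c = 429 596 mm³.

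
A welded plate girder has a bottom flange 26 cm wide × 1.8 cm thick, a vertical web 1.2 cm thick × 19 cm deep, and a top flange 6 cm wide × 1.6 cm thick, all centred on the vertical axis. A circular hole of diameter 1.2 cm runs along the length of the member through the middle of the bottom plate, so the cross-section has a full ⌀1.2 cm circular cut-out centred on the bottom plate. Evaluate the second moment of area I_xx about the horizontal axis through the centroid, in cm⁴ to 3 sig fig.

I_xx ≈ 4850 cm⁴

Split into non-overlapping primitives; take the origin at the lower-left of the bounding box.
Bottom plate: 26 × 1.8, A = 46.8 cm², y = 0.9 cm, Ī = 12.636 cm⁴.
Web plate: 1.2 × 19, A = 22.8 cm², y = 11.3 cm, Ī = 685.9 cm⁴.
Top plate: 6 × 1.6, A = 9.6 cm², y = 21.6 cm, Ī = 2.048 cm⁴.
Hole (subtracted): ⌀1.2, A = 1.131 cm², y = 0.9 cm, Ī = 0.10179 cm⁴.
Centroid: ȳ = ΣA·y / ΣA = 6.4828 cm.
Transfer each piece to the horizontal axis through the centroid using Ī + A·d² with d = y − 6.4828:
  bottom plate: d = -5.5828 cm → contributes +1471.3 cm⁴
  web plate: d = 4.8172 cm → contributes +1 215 cm⁴
  top plate: d = 15.117 cm → contributes +2195.9 cm⁴
  hole: d = -5.5828 cm → contributes −35.351 cm⁴
Total I = 4846.8 cm⁴.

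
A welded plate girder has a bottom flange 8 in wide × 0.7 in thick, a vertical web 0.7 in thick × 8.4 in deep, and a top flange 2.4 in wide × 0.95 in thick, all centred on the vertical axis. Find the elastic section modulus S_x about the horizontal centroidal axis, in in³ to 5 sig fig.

S_x ≈ 29.673 in³

Treat the section as a set of non-overlapping primitives; coordinates are from the bounding-box lower-left.
Bottom plate: 8 × 0.7, A = 5.6 in², y = 0.35 in, Ī = 0.2286667 in⁴.
Web plate: 0.7 × 8.4, A = 5.88 in², y = 4.9 in, Ī = 34.5744 in⁴.
Top plate: 2.4 × 0.95, A = 2.28 in², y = 9.575 in, Ī = 0.171475 in⁴.
Centroid: ȳ = ΣA·y / ΣA = 3.822892 in.
Transfer each piece to the horizontal centroidal axis using Ī + A·d² with d = y − 3.822892:
  bottom plate: d = -3.472892 in → contributes +67.77017 in⁴
  web plate: d = 1.077108 in → contributes +41.39614 in⁴
  top plate: d = 5.752108 in → contributes +75.60925 in⁴
Total I = 184.7756 in⁴.
Extreme fibre distance c = 6.227108 in; S = I/c = 29.67277 in³.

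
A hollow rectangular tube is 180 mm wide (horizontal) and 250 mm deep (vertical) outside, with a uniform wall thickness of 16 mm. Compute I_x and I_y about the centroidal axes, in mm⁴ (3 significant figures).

Break the section into simple shapes (no overlaps), measuring from the bottom-left corner of the bounding box.
Outer rectangle: 180 × 250, A = 45 000 mm², y = 125 mm, Ī = 234 375 000 mm⁴.
Inner void (subtracted): 148 × 218, A = 32 264 mm², y = 125 mm, Ī = 127 776 195 mm⁴.
By symmetry the centroid is at mid-height, ȳ = 125 mm.
All pieces are centred on the centroidal x-axis, so I = ΣĪ (holes subtracted) = 106 598 805 mm⁴.
Repeating about the centroidal y-axis gives I_y = 62 607 445 mm⁴.

I_x ≈ 1.07 × 10⁸ mm⁴, I_y ≈ 6.26 × 10⁷ mm⁴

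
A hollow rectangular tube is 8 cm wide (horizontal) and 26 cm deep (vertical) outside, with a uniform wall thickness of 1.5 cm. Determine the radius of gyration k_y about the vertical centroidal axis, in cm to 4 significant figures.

Decompose the section into non-overlapping parts with the origin at the bottom-left of its bounding rectangle.
Outer rectangle: 8 × 26, A = 208 cm², x = 4 cm, Ī = 1109.33 cm⁴.
Inner void (subtracted): 5 × 23, A = 115 cm², x = 4 cm, Ī = 239.583 cm⁴.
By symmetry the centroid is at mid-width, x̄ = 4 cm.
All pieces are centred on the vertical centroidal axis, so I = ΣĪ (holes subtracted) = 869.75 cm⁴.
Radius of gyration: k = √(I/A) = √(869.75 / 93) = 3.05813 cm.

k_y ≈ 3.058 cm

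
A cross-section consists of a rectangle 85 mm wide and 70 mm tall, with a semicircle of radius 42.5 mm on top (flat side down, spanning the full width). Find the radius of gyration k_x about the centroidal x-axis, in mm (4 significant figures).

Break the section into simple shapes (no overlaps), measuring from the bottom-left corner of the bounding box.
Rectangular body: 85 × 70, A = 5 950 mm², y = 35 mm, Ī = 2 429 583 mm⁴.
Semicircular cap: semicircle r = 42.5, A = 2837.25 mm², y = 88.0376 mm, Ī = 358 086 mm⁴.
Centroid: ȳ = ΣA·y / ΣA = 52.1249 mm.
Transfer each piece to the centroidal x-axis using Ī + A·d² with d = y − 52.1249:
  rectangular body: d = -17.1249 mm → contributes +4 174 495 mm⁴
  semicircular cap: d = 35.9127 mm → contributes +4 017 342 mm⁴
Total I = 8 191 837 mm⁴.
Radius of gyration: k = √(I/A) = √(8 191 837 / 8787.25) = 30.5326 mm.

k_x ≈ 30.53 mm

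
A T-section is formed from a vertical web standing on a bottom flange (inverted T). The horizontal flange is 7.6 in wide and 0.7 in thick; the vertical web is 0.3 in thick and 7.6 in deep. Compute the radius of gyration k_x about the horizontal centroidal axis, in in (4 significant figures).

k_x ≈ 2.256 in

Split into non-overlapping primitives; take the origin at the lower-left of the bounding box.
Flange: 7.6 × 0.7, A = 5.32 in², y = 0.35 in, Ī = 0.217233 in⁴.
Web: 0.3 × 7.6, A = 2.28 in², y = 4.5 in, Ī = 10.9744 in⁴.
Centroid: ȳ = ΣA·y / ΣA = 1.595 in.
Transfer each piece to the horizontal centroidal axis using Ī + A·d² with d = y − 1.595:
  flange: d = -1.245 in → contributes +8.46337 in⁴
  web: d = 2.905 in → contributes +30.2154 in⁴
Total I = 38.6787 in⁴.
Radius of gyration: k = √(I/A) = √(38.6787 / 7.6) = 2.25595 in.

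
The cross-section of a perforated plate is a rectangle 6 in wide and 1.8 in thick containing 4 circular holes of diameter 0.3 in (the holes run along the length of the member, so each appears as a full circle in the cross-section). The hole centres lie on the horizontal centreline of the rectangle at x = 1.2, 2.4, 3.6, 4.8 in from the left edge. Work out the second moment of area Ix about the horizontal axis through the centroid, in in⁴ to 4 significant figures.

Ix ≈ 2.914 in⁴

Break the section into simple shapes (no overlaps), measuring from the bottom-left corner of the bounding box.
Plate: 6 × 1.8, A = 10.8 in², y = 0.9 in, Ī = 2.916 in⁴.
Hole 1 (subtracted): ⌀0.3, A = 0.0706858 in², y = 0.9 in, Ī = 0.000397608 in⁴.
Hole 2 (subtracted): ⌀0.3, A = 0.0706858 in², y = 0.9 in, Ī = 0.000397608 in⁴.
Hole 3 (subtracted): ⌀0.3, A = 0.0706858 in², y = 0.9 in, Ī = 0.000397608 in⁴.
Hole 4 (subtracted): ⌀0.3, A = 0.0706858 in², y = 0.9 in, Ī = 0.000397608 in⁴.
By symmetry the centroid is at mid-height, ȳ = 0.9 in.
All pieces are centred on the horizontal axis through the centroid, so I = ΣĪ (holes subtracted) = 2.91441 in⁴.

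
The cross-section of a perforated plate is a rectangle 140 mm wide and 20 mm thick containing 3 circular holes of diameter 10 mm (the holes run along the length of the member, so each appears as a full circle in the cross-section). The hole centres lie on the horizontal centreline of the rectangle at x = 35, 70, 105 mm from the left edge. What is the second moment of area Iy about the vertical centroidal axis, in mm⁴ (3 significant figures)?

Iy ≈ 4.38 × 10⁶ mm⁴

Treat the section as a set of non-overlapping primitives; coordinates are from the bounding-box lower-left.
Plate: 140 × 20, A = 2 800 mm², x = 70 mm, Ī = 4 573 333 mm⁴.
Hole 1 (subtracted): ⌀10, A = 78.54 mm², x = 35 mm, Ī = 490.87 mm⁴.
Hole 2 (subtracted): ⌀10, A = 78.54 mm², x = 70 mm, Ī = 490.87 mm⁴.
Hole 3 (subtracted): ⌀10, A = 78.54 mm², x = 105 mm, Ī = 490.87 mm⁴.
By symmetry the centroid is at mid-width, x̄ = 70 mm.
Transfer each piece to the vertical centroidal axis using Ī + A·d² with d = x − 70:
  plate: d = 0 mm → contributes +4 573 333 mm⁴
  hole 1: d = -35 mm → contributes −96 702 mm⁴
  hole 2: d = 0 mm → contributes −490.87 mm⁴
  hole 3: d = 35 mm → contributes −96 702 mm⁴
Total I = 4 379 438 mm⁴.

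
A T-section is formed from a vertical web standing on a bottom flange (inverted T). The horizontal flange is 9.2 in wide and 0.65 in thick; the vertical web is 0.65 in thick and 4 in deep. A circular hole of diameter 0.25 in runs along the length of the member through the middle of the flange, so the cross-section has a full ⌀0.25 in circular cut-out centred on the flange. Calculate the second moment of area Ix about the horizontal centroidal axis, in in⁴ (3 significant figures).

Ix ≈ 13.4 in⁴

Split into non-overlapping primitives; take the origin at the lower-left of the bounding box.
Flange: 9.2 × 0.65, A = 5.98 in², y = 0.325 in, Ī = 0.21055 in⁴.
Web: 0.65 × 4, A = 2.6 in², y = 2.65 in, Ī = 3.4667 in⁴.
Hole (subtracted): ⌀0.25, A = 0.049087 in², y = 0.325 in, Ī = 0.00019175 in⁴.
Centroid: ȳ = ΣA·y / ΣA = 1.0336 in.
Transfer each piece to the horizontal centroidal axis using Ī + A·d² with d = y − 1.0336:
  flange: d = -0.7086 in → contributes +3.2132 in⁴
  web: d = 1.6164 in → contributes +10.26 in⁴
  hole: d = -0.7086 in → contributes −0.024839 in⁴
Total I = 13.448 in⁴.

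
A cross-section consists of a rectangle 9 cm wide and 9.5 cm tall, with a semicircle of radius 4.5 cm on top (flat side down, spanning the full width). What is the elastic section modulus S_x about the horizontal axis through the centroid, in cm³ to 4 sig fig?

Decompose the section into non-overlapping parts with the origin at the bottom-left of its bounding rectangle.
Rectangular body: 9 × 9.5, A = 85.5 cm², y = 4.75 cm, Ī = 643.031 cm⁴.
Semicircular cap: semicircle r = 4.5, A = 31.8086 cm², y = 11.4099 cm, Ī = 45.0072 cm⁴.
Centroid: ȳ = ΣA·y / ΣA = 6.55584 cm.
Transfer each piece to the horizontal axis through the centroid using Ī + A·d² with d = y − 6.55584:
  rectangular body: d = -1.80584 cm → contributes +921.853 cm⁴
  semicircular cap: d = 4.85402 cm → contributes +794.465 cm⁴
Total I = 1716.32 cm⁴.
Extreme fibre distance c = 7.44416 cm; S = I/c = 230.559 cm³.

S_x ≈ 230.6 cm³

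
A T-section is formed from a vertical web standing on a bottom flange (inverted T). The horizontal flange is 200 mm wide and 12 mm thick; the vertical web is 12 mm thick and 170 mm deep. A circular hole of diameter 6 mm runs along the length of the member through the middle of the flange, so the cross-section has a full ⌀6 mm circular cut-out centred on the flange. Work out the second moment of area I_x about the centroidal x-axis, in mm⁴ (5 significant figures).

Break the section into simple shapes (no overlaps), measuring from the bottom-left corner of the bounding box.
Flange: 200 × 12, A = 2 400 mm², y = 6 mm, Ī = 28 800 mm⁴.
Web: 12 × 170, A = 2 040 mm², y = 97 mm, Ī = 4 913 000 mm⁴.
Hole (subtracted): ⌀6, A = 28.27433 mm², y = 6 mm, Ī = 63.61725 mm⁴.
Centroid: ȳ = ΣA·y / ΣA = 48.07877 mm.
Transfer each piece to the centroidal x-axis using Ī + A·d² with d = y − 48.07877:
  flange: d = -42.07877 mm → contributes +4 278 295 mm⁴
  web: d = 48.92123 mm → contributes +9 795 304 mm⁴
  hole: d = -42.07877 mm → contributes −50126.81 mm⁴
Total I = 14 023 473 mm⁴.

I_x ≈ 1.4023 × 10⁷ mm⁴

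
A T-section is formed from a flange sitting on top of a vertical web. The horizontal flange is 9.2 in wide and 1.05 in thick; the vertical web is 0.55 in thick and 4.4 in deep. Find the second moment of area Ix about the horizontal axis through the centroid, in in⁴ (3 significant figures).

Ix ≈ 19.2 in⁴

Break the section into simple shapes (no overlaps), measuring from the bottom-left corner of the bounding box.
Flange: 9.2 × 1.05, A = 9.66 in², y = 4.925 in, Ī = 0.88751 in⁴.
Web: 0.55 × 4.4, A = 2.42 in², y = 2.2 in, Ī = 3.9043 in⁴.
Centroid: ȳ = ΣA·y / ΣA = 4.3791 in.
Transfer each piece to the horizontal axis through the centroid using Ī + A·d² with d = y − 4.3791:
  flange: d = 0.5459 in → contributes +3.7663 in⁴
  web: d = -2.1791 in → contributes +15.396 in⁴
Total I = 19.162 in⁴.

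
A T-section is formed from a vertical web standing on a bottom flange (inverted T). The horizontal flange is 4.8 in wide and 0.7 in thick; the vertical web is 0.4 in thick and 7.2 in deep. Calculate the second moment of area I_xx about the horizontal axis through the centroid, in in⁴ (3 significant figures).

I_xx ≈ 36.8 in⁴

Treat the section as a set of non-overlapping primitives; coordinates are from the bounding-box lower-left.
Flange: 4.8 × 0.7, A = 3.36 in², y = 0.35 in, Ī = 0.1372 in⁴.
Web: 0.4 × 7.2, A = 2.88 in², y = 4.3 in, Ī = 12.442 in⁴.
Centroid: ȳ = ΣA·y / ΣA = 2.1731 in.
Transfer each piece to the horizontal axis through the centroid using Ī + A·d² with d = y − 2.1731:
  flange: d = -1.8231 in → contributes +11.305 in⁴
  web: d = 2.1269 in → contributes +25.47 in⁴
Total I = 36.775 in⁴.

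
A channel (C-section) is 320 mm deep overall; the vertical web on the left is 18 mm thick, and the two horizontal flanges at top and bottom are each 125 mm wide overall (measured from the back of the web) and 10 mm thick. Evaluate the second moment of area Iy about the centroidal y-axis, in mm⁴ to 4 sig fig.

Split into non-overlapping primitives; take the origin at the lower-left of the bounding box.
Web: 18 × 320, A = 5 760 mm², x = 9 mm, Ī = 155 520 mm⁴.
Top flange (beyond web): 107 × 10, A = 1 070 mm², x = 71.5 mm, Ī = 1 020 869 mm⁴.
Bottom flange (beyond web): 107 × 10, A = 1 070 mm², x = 71.5 mm, Ī = 1 020 869 mm⁴.
Centroid: x̄ = ΣA·x / ΣA = 25.9304 mm.
Transfer each piece to the centroidal y-axis using Ī + A·d² with d = x − 25.9304:
  web: d = -16.9304 mm → contributes +1 806 553 mm⁴
  top flange (beyond web): d = 45.5696 mm → contributes +3 242 821 mm⁴
  bottom flange (beyond web): d = 45.5696 mm → contributes +3 242 821 mm⁴
Total I = 8 292 195 mm⁴.

Iy ≈ 8.292 × 10⁶ mm⁴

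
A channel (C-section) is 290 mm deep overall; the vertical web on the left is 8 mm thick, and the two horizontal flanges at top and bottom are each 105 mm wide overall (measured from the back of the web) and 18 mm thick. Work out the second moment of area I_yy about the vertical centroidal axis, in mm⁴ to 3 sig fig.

I_yy ≈ 6.59 × 10⁶ mm⁴

Treat the section as a set of non-overlapping primitives; coordinates are from the bounding-box lower-left.
Web: 8 × 290, A = 2 320 mm², x = 4 mm, Ī = 12 373 mm⁴.
Top flange (beyond web): 97 × 18, A = 1 746 mm², x = 56.5 mm, Ī = 1 369 010 mm⁴.
Bottom flange (beyond web): 97 × 18, A = 1 746 mm², x = 56.5 mm, Ī = 1 369 010 mm⁴.
Centroid: x̄ = ΣA·x / ΣA = 35.543 mm.
Transfer each piece to the vertical centroidal axis using Ī + A·d² with d = x − 35.543:
  web: d = -31.543 mm → contributes +2 320 735 mm⁴
  top flange (beyond web): d = 20.957 mm → contributes +2 135 819 mm⁴
  bottom flange (beyond web): d = 20.957 mm → contributes +2 135 819 mm⁴
Total I = 6 592 373 mm⁴.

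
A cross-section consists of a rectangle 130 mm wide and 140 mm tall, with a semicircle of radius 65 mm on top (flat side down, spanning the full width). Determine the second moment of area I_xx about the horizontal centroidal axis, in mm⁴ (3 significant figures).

I_xx ≈ 7.80 × 10⁷ mm⁴

Decompose the section into non-overlapping parts with the origin at the bottom-left of its bounding rectangle.
Rectangular body: 130 × 140, A = 18 200 mm², y = 70 mm, Ī = 29 726 667 mm⁴.
Semicircular cap: semicircle r = 65, A = 6636.6 mm², y = 167.59 mm, Ī = 1 959 230 mm⁴.
Centroid: ȳ = ΣA·y / ΣA = 96.076 mm.
Transfer each piece to the horizontal centroidal axis using Ī + A·d² with d = y − 96.076:
  rectangular body: d = -26.076 mm → contributes +42 102 158 mm⁴
  semicircular cap: d = 71.511 mm → contributes +35 897 308 mm⁴
Total I = 77 999 465 mm⁴.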